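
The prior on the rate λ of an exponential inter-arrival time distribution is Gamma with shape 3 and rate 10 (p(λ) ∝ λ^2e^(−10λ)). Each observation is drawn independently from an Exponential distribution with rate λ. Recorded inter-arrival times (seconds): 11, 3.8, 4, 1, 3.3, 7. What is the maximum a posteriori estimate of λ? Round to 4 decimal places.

λ̂_MAP = 0.1995

The Exponential(rate=λ) likelihood is ∝ λ^n e^(−λΣtᵢ). Here n = 6 and Σtᵢ = 11 + 3.8 + 4 + 1 + 3.3 + 7 = 30.1.
Posterior ∝ λ^2e^(−10λ) · λ^6e^(−30.1λ) = λ^8e^(−40.1λ), i.e. Gamma(9, 40.1).
Mode = (a−1)/b = 8/40.1 ≈ 0.1995.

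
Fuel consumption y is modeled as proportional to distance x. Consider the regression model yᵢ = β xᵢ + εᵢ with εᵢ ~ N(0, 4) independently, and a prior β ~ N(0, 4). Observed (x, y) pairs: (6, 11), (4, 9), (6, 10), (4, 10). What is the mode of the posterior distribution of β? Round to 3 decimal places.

β̂_MAP = 1.924

log p(β | y) = −Σ(yᵢ − βxᵢ)²/(2·4) − β²/(2·4) + const.
Setting the derivative to zero: Σxᵢ(yᵢ − βxᵢ)/4 − β/4 = 0, so β = Σxᵢyᵢ / (Σxᵢ² + σ²/τ²).
Σxᵢyᵢ = 6·11 + 4·9 + 6·10 + 4·10 = 202; Σxᵢ² = 104; σ²/τ² = 1.
β̂_MAP = 202 / (104 + 1) = 202/105 ≈ 1.924.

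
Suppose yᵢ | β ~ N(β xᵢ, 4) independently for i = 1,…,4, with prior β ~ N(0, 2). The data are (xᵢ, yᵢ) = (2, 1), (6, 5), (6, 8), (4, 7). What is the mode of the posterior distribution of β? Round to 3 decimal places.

log p(β | y) = −Σ(yᵢ − βxᵢ)²/(2·4) − β²/(2·2) + const.
Setting the derivative to zero: Σxᵢ(yᵢ − βxᵢ)/4 − β/2 = 0, so β = Σxᵢyᵢ / (Σxᵢ² + σ²/τ²).
Σxᵢyᵢ = 2·1 + 6·5 + 6·8 + 4·7 = 108; Σxᵢ² = 92; σ²/τ² = 2.
β̂_MAP = 108 / (92 + 2) = 108/94 ≈ 1.149.

β̂_MAP = 1.149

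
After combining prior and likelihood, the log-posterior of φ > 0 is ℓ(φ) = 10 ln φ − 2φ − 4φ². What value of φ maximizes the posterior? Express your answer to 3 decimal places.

φ̂_MAP = 1.000

ℓ'(φ) = 10/φ − 2 − 8φ. Setting this to zero and multiplying by φ: 8φ² + 2φ − 10 = 0.
φ = (−2 + √(2² + 4·8·10)) / (2·8) = (−2 + √324) / 16 = (−2 + 18)/16 = 1.
ℓ''(φ) = −10/φ² − 8 < 0, confirming a maximum.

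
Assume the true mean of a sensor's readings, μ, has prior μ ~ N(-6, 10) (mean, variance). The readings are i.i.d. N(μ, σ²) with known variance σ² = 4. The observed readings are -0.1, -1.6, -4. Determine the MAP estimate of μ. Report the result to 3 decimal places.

μ̂_MAP = -2.382

n = 3; x̄ = ((-0.1) + (-1.6) + (-4))/3 = -5.7/3 = -1.9.
For a Normal prior and Normal likelihood with known variance, the posterior is Normal; its mode equals its mean, the precision-weighted average.
Prior precision 1/σ₀² = 1/10 = 0.1; data precision n/σ² = 3/4 = 0.75.
μ̂ = (0.1·(-6) + 0.75·(-1.9)) / (0.1 + 0.75) = (-2.025)/0.85 = -81/34 ≈ -2.382.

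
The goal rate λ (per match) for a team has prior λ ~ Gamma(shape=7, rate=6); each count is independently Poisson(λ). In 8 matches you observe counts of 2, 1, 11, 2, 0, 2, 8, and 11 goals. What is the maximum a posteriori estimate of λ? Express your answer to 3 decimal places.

Σxᵢ = 2+1+11+2+0+2+8+11 = 37, with n = 8.
Posterior ∝ λ^6e^(−6λ) · λ^37e^(−8λ) = λ^43e^(−14λ), i.e. Gamma(shape=44, rate=14).
The mode of a Gamma(a, b) with a ≥ 1 (shape–rate) is (a−1)/b = 43/14 ≈ 3.071.

λ̂_MAP = 3.071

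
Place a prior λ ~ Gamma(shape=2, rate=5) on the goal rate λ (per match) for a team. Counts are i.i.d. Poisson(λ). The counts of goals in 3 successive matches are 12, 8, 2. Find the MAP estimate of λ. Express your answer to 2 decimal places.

λ̂_MAP = 2.88

Σxᵢ = 12+8+2 = 22, with n = 3.
Posterior ∝ λe^(−5λ) · λ^22e^(−3λ) = λ^23e^(−8λ), i.e. Gamma(shape=24, rate=8).
The mode of a Gamma(a, b) with a ≥ 1 (shape–rate) is (a−1)/b = 23/8 ≈ 2.88.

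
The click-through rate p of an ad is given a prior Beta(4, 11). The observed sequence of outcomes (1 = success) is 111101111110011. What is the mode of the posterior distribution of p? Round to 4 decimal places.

Prior: Beta(4, 11).
Data: 12 successes in 15 trials (from the sequence). The binomial likelihood contributes p^12(1−p)^3, so the posterior is Beta(4+12, 11+3) = Beta(16, 14).
For Beta(a, b) with a, b > 1 the mode is (a−1)/(a+b−2) = 15/28 ≈ 0.5357.

p̂_MAP = 0.5357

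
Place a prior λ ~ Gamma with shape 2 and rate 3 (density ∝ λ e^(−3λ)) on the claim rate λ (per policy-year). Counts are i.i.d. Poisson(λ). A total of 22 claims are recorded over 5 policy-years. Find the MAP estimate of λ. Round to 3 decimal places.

Σxᵢ = 22, n = 5.
Posterior ∝ λe^(−3λ) · λ^22e^(−5λ) = λ^23e^(−8λ), i.e. Gamma(shape=24, rate=8).
The mode of a Gamma(a, b) with a ≥ 1 (shape–rate) is (a−1)/b = 23/8 ≈ 2.875.

λ̂_MAP = 2.875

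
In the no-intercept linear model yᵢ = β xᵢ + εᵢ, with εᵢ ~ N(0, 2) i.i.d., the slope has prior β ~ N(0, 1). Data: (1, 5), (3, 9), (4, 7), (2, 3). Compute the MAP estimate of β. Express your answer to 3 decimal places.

β̂_MAP = 2.063

log p(β | y) = −Σ(yᵢ − βxᵢ)²/(2·2) − β²/(2·1) + const.
Setting the derivative to zero: Σxᵢ(yᵢ − βxᵢ)/2 − β/1 = 0, so β = Σxᵢyᵢ / (Σxᵢ² + σ²/τ²).
Σxᵢyᵢ = 1·5 + 3·9 + 4·7 + 2·3 = 66; Σxᵢ² = 30; σ²/τ² = 2.
β̂_MAP = 66 / (30 + 2) = 66/32 ≈ 2.063.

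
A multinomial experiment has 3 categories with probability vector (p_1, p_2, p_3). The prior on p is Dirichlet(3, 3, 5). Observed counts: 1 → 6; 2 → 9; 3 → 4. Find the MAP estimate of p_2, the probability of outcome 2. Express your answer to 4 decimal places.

MAP estimate: 0.4074

The posterior is Dirichlet(αᵢ + nᵢ) = Dirichlet(9, 12, 9).
For a Dirichlet(a₁,…,a_K) with all aᵢ > 1, the mode has j-th component (aⱼ − 1)/(Σaᵢ − K).
Here Σaᵢ = 30 and K = 3, so p_2 = (12 − 1)/(30 − 3) = 11/27 ≈ 0.4074.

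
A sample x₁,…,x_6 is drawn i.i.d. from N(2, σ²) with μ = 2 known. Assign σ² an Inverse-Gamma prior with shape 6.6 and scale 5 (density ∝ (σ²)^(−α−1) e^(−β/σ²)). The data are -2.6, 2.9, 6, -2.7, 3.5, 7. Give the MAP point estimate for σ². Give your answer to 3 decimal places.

σ̂²_MAP = 4.590

Sum of squared deviations about the known mean: SS = (-2.6−2)² + (2.9−2)² + (6−2)² + (-2.7−2)² + (3.5−2)² + (7−2)² = 87.31.
The Normal likelihood contributes (σ²)^(−n/2) exp(−SS/(2σ²)), so the posterior is Inverse-Gamma(α + n/2, β + SS/2) = Inverse-Gamma(9.6, 48.655).
The mode of Inverse-Gamma(a, b) is b/(a+1) = 48.655/10.6 ≈ 4.590.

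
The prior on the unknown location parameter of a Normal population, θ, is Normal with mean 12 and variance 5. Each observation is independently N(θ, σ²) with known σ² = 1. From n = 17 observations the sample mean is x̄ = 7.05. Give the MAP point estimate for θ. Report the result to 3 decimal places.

n = 17, x̄ = 7.05.
For a Normal prior and Normal likelihood with known variance, the posterior is Normal; its mode equals its mean, the precision-weighted average.
Prior precision 1/σ₀² = 1/5 = 0.2; data precision n/σ² = 17/1 = 17.
θ̂ = (0.2·12 + 17·7.05) / (0.2 + 17) = 122.25/17.2 = 2445/344 ≈ 7.108.

θ̂_MAP = 7.108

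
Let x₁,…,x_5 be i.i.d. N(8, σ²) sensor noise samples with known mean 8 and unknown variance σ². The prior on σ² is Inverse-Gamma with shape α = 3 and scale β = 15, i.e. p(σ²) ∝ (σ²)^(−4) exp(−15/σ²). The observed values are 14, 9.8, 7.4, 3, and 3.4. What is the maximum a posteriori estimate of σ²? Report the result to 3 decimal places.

σ̂²_MAP = 8.905

Sum of squared deviations about the known mean: SS = (14−8)² + (9.8−8)² + (7.4−8)² + (3−8)² + (3.4−8)² = 85.76.
The Normal likelihood contributes (σ²)^(−n/2) exp(−SS/(2σ²)), so the posterior is Inverse-Gamma(α + n/2, β + SS/2) = Inverse-Gamma(5.5, 57.88).
The mode of Inverse-Gamma(a, b) is b/(a+1) = 57.88/6.5 ≈ 8.905.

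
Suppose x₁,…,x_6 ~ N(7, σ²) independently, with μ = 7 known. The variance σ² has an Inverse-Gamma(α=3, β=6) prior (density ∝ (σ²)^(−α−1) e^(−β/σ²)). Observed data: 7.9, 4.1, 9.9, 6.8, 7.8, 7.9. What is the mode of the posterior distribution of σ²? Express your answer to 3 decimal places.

σ̂²_MAP = 2.223

Sum of squared deviations about the known mean: SS = (7.9−7)² + (4.1−7)² + (9.9−7)² + (6.8−7)² + (7.8−7)² + (7.9−7)² = 19.12.
The Normal likelihood contributes (σ²)^(−n/2) exp(−SS/(2σ²)), so the posterior is Inverse-Gamma(α + n/2, β + SS/2) = Inverse-Gamma(6, 15.56).
The mode of Inverse-Gamma(a, b) is b/(a+1) = 15.56/7 ≈ 2.223.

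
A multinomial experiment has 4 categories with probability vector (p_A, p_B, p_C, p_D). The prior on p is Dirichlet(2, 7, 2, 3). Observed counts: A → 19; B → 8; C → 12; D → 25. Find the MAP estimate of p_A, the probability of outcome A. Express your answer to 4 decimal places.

The posterior is Dirichlet(αᵢ + nᵢ) = Dirichlet(21, 15, 14, 28).
For a Dirichlet(a₁,…,a_K) with all aᵢ > 1, the mode has j-th component (aⱼ − 1)/(Σaᵢ − K).
Here Σaᵢ = 78 and K = 4, so p_A = (21 − 1)/(78 − 4) = 20/74 ≈ 0.2703.

MAP estimate of p_A = 0.2703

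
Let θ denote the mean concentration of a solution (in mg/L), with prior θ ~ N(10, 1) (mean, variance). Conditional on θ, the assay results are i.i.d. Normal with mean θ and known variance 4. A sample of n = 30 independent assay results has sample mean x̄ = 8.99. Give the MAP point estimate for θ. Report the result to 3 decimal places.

n = 30, x̄ = 8.99.
For a Normal prior and Normal likelihood with known variance, the posterior is Normal; its mode equals its mean, the precision-weighted average.
Prior precision 1/σ₀² = 1/1 = 1; data precision n/σ² = 30/4 = 7.5.
θ̂ = (1·10 + 7.5·8.99) / (1 + 7.5) = 77.425/8.5 = 3097/340 ≈ 9.109.

θ̂_MAP = 9.109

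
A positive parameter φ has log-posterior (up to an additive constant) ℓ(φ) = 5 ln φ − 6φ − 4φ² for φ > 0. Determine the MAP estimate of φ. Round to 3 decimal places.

φ̂_MAP = 0.500

ℓ'(φ) = 5/φ − 6 − 8φ. Setting this to zero and multiplying by φ: 8φ² + 6φ − 5 = 0.
φ = (−6 + √(6² + 4·8·5)) / (2·8) = (−6 + √196) / 16 = (−6 + 14)/16 = 1/2.
ℓ''(φ) = −5/φ² − 8 < 0, confirming a maximum.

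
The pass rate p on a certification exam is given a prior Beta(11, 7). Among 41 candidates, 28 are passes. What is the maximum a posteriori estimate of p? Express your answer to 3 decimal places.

Prior: Beta(11, 7).
Data: 28 successes in 41 trials. The binomial likelihood contributes p^28(1−p)^13, so the posterior is Beta(11+28, 7+13) = Beta(39, 20).
For Beta(a, b) with a, b > 1 the mode is (a−1)/(a+b−2) = 38/57 ≈ 0.667.

p̂_MAP = 0.667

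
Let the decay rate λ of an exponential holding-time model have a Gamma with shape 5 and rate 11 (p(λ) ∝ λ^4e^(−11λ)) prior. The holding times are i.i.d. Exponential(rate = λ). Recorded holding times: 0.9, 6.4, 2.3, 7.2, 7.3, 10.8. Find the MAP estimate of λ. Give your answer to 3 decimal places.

λ̂_MAP = 0.218

The Exponential(rate=λ) likelihood is ∝ λ^n e^(−λΣtᵢ). Here n = 6 and Σtᵢ = 0.9 + 6.4 + 2.3 + 7.2 + 7.3 + 10.8 = 34.9.
Posterior ∝ λ^4e^(−11λ) · λ^6e^(−34.9λ) = λ^10e^(−45.9λ), i.e. Gamma(11, 45.9).
Mode = (a−1)/b = 10/45.9 ≈ 0.218.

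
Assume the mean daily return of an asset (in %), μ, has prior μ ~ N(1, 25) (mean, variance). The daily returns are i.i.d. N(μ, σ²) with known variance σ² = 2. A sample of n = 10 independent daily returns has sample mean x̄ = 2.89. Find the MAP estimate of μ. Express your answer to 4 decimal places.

n = 10, x̄ = 2.89.
For a Normal prior and Normal likelihood with known variance, the posterior is Normal; its mode equals its mean, the precision-weighted average.
Prior precision 1/σ₀² = 1/25 = 0.04; data precision n/σ² = 10/2 = 5.
μ̂ = (0.04·1 + 5·2.89) / (0.04 + 5) = 14.49/5.04 = 2.8750.

μ̂_MAP = 2.8750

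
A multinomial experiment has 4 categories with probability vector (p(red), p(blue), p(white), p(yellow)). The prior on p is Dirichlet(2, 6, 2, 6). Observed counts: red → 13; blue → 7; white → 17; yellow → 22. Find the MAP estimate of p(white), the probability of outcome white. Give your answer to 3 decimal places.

MAP estimate of p(white) = 0.254

The posterior is Dirichlet(αᵢ + nᵢ) = Dirichlet(15, 13, 19, 28).
For a Dirichlet(a₁,…,a_K) with all aᵢ > 1, the mode has j-th component (aⱼ − 1)/(Σaᵢ − K).
Here Σaᵢ = 75 and K = 4, so p(white) = (19 − 1)/(75 − 4) = 18/71 ≈ 0.254.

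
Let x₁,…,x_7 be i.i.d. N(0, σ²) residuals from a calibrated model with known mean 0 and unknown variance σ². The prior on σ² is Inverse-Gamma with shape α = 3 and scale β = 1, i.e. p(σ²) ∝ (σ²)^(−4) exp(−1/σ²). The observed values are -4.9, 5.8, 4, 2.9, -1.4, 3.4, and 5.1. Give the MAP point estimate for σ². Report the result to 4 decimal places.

Sum of squared deviations about the known mean: SS = (-4.9−0)² + (5.8−0)² + (4−0)² + (2.9−0)² + (-1.4−0)² + (3.4−0)² + (5.1−0)² = 121.59.
The Normal likelihood contributes (σ²)^(−n/2) exp(−SS/(2σ²)), so the posterior is Inverse-Gamma(α + n/2, β + SS/2) = Inverse-Gamma(6.5, 61.795).
The mode of Inverse-Gamma(a, b) is b/(a+1) = 61.795/7.5 ≈ 8.2393.

σ̂²_MAP = 8.2393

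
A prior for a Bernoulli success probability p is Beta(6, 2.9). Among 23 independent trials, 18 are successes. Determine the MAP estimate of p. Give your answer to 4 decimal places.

p̂_MAP = 0.7692

Prior: Beta(6, 2.9).
Data: 18 successes in 23 trials. The binomial likelihood contributes p^18(1−p)^5, so the posterior is Beta(6+18, 2.9+5) = Beta(24, 7.9).
For Beta(a, b) with a, b > 1 the mode is (a−1)/(a+b−2) = 23/29.9 ≈ 0.7692.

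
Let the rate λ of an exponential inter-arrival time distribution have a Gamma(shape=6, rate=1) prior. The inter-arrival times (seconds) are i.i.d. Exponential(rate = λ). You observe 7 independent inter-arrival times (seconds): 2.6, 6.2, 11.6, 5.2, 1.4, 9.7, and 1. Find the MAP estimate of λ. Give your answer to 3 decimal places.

The Exponential(rate=λ) likelihood is ∝ λ^n e^(−λΣtᵢ). Here n = 7 and Σtᵢ = 2.6 + 6.2 + 11.6 + 5.2 + 1.4 + 9.7 + 1 = 37.7.
Posterior ∝ λ^5e^(−1λ) · λ^7e^(−37.7λ) = λ^12e^(−38.7λ), i.e. Gamma(13, 38.7).
Mode = (a−1)/b = 12/38.7 ≈ 0.310.

λ̂_MAP = 0.310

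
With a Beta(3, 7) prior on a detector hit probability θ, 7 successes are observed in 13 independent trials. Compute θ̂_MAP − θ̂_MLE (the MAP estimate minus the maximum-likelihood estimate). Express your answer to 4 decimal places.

MAP − MLE = -0.1099

Posterior is Beta(10, 13); MAP = (10−1)/(23−2) = 9/21 ≈ 0.42857.
MLE ignores the prior: θ̂_MLE = k/n = 7/13 ≈ 0.53846.
Difference = 9/21 − 7/13 = -10/91 ≈ -0.1099.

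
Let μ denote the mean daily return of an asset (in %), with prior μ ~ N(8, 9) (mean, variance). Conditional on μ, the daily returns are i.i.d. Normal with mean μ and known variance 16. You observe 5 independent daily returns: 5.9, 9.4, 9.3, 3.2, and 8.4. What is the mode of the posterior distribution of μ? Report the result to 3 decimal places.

μ̂_MAP = 7.439

n = 5; x̄ = (5.9 + 9.4 + 9.3 + 3.2 + 8.4)/5 = 36.2/5 = 7.24.
For a Normal prior and Normal likelihood with known variance, the posterior is Normal; its mode equals its mean, the precision-weighted average.
Prior precision 1/σ₀² = 1/9; data precision n/σ² = 5/16 = 0.3125.
μ̂ = ((1/9)·8 + 0.3125·7.24) / (1/9 + 0.3125) = (2269/720)/(61/144) = 2269/305 ≈ 7.439.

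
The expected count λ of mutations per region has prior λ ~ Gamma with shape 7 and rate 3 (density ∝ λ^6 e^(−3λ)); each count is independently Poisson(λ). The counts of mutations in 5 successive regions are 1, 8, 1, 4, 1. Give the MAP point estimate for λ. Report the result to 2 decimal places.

λ̂_MAP = 2.63

Σxᵢ = 1+8+1+4+1 = 15, with n = 5.
Posterior ∝ λ^6e^(−3λ) · λ^15e^(−5λ) = λ^21e^(−8λ), i.e. Gamma(shape=22, rate=8).
The mode of a Gamma(a, b) with a ≥ 1 (shape–rate) is (a−1)/b = 21/8 ≈ 2.63.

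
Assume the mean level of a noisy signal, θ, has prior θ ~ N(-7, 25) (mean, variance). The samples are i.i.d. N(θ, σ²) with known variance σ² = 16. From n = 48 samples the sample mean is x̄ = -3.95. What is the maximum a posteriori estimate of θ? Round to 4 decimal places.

n = 48, x̄ = -3.95.
For a Normal prior and Normal likelihood with known variance, the posterior is Normal; its mode equals its mean, the precision-weighted average.
Prior precision 1/σ₀² = 1/25 = 0.04; data precision n/σ² = 48/16 = 3.
θ̂ = (0.04·(-7) + 3·(-3.95)) / (0.04 + 3) = (-12.13)/3.04 = -1213/304 ≈ -3.9901.

θ̂_MAP = -3.9901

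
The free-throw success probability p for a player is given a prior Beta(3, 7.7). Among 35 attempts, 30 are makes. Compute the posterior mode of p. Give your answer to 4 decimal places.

Prior: Beta(3, 7.7).
Data: 30 successes in 35 trials. The binomial likelihood contributes p^30(1−p)^5, so the posterior is Beta(3+30, 7.7+5) = Beta(33, 12.7).
For Beta(a, b) with a, b > 1 the mode is (a−1)/(a+b−2) = 32/43.7 ≈ 0.7323.

p̂_MAP = 0.7323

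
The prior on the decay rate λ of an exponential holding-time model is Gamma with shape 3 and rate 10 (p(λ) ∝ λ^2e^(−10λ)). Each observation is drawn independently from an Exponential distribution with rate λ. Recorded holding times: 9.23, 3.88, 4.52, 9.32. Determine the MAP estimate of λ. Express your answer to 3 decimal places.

λ̂_MAP = 0.162

The Exponential(rate=λ) likelihood is ∝ λ^n e^(−λΣtᵢ). Here n = 4 and Σtᵢ = 9.23 + 3.88 + 4.52 + 9.32 = 26.95.
Posterior ∝ λ^2e^(−10λ) · λ^4e^(−26.95λ) = λ^6e^(−36.95λ), i.e. Gamma(7, 36.95).
Mode = (a−1)/b = 6/36.95 ≈ 0.162.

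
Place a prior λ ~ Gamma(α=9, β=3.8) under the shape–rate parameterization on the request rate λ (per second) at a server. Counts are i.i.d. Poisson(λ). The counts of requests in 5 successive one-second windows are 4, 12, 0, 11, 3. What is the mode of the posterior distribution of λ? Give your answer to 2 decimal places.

Σxᵢ = 4+12+0+11+3 = 30, with n = 5.
Posterior ∝ λ^8e^(−3.8λ) · λ^30e^(−5λ) = λ^38e^(−8.8λ), i.e. Gamma(shape=39, rate=8.8).
The mode of a Gamma(a, b) with a ≥ 1 (shape–rate) is (a−1)/b = 38/8.8 ≈ 4.32.

λ̂_MAP = 4.32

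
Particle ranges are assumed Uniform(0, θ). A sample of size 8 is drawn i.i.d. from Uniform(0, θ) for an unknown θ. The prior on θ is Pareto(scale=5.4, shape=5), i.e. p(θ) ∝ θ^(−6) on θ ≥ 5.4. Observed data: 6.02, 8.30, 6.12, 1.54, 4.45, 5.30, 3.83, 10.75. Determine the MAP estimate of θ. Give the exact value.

θ̂_MAP = 10.75

The Uniform(0, θ) likelihood is θ^(−n) for θ ≥ max(xᵢ), zero otherwise. Here max(xᵢ) = 10.75.
Posterior ∝ θ^(−6) · θ^(−8) = θ^(−14) on θ ≥ max(5.4, 10.75) = 10.75.
This density is strictly decreasing in θ, so the posterior mode lies at the lower boundary of the support.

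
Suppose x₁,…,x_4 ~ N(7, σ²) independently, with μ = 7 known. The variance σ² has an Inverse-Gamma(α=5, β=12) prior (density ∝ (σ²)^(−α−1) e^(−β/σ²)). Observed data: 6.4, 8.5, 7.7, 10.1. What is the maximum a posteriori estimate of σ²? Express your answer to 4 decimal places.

Sum of squared deviations about the known mean: SS = (6.4−7)² + (8.5−7)² + (7.7−7)² + (10.1−7)² = 12.71.
The Normal likelihood contributes (σ²)^(−n/2) exp(−SS/(2σ²)), so the posterior is Inverse-Gamma(α + n/2, β + SS/2) = Inverse-Gamma(7, 18.355).
The mode of Inverse-Gamma(a, b) is b/(a+1) = 18.355/8 ≈ 2.2944.

σ̂²_MAP = 2.2944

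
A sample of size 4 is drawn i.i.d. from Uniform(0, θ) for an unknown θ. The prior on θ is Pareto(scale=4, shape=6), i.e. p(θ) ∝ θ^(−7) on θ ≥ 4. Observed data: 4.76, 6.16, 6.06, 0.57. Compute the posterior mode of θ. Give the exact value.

The Uniform(0, θ) likelihood is θ^(−n) for θ ≥ max(xᵢ), zero otherwise. Here max(xᵢ) = 6.16.
Posterior ∝ θ^(−7) · θ^(−4) = θ^(−11) on θ ≥ max(4, 6.16) = 6.16.
This density is strictly decreasing in θ, so the posterior mode lies at the lower boundary of the support.

θ̂_MAP = 6.16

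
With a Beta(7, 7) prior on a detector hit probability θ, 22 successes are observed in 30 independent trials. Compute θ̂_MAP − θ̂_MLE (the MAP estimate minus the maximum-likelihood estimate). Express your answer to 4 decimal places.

Posterior is Beta(29, 15); MAP = (29−1)/(44−2) = 28/42 ≈ 0.66667.
MLE ignores the prior: θ̂_MLE = k/n = 22/30 ≈ 0.73333.
Difference = 28/42 − 22/30 = -1/15 ≈ -0.0667.

MAP − MLE = -0.0667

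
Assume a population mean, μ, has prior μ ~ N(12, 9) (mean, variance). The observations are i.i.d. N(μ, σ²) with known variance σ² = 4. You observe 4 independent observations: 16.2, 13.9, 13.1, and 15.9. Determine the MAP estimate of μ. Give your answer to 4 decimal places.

μ̂_MAP = 14.4975

n = 4; x̄ = (16.2 + 13.9 + 13.1 + 15.9)/4 = 59.1/4 = 14.775.
For a Normal prior and Normal likelihood with known variance, the posterior is Normal; its mode equals its mean, the precision-weighted average.
Prior precision 1/σ₀² = 1/9; data precision n/σ² = 4/4 = 1.
μ̂ = ((1/9)·12 + 1·14.775) / (1/9 + 1) = (1933/120)/(10/9) = 14.4975.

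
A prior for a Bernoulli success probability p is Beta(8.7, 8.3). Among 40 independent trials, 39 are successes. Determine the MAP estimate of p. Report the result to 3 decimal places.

Prior: Beta(8.7, 8.3).
Data: 39 successes in 40 trials. The binomial likelihood contributes p^39(1−p)^1, so the posterior is Beta(8.7+39, 8.3+1) = Beta(47.7, 9.3).
For Beta(a, b) with a, b > 1 the mode is (a−1)/(a+b−2) = 46.7/55 ≈ 0.849.

p̂_MAP = 0.849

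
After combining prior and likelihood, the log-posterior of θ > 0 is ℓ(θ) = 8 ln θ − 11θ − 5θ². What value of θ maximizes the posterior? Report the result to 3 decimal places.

ℓ'(θ) = 8/θ − 11 − 10θ. Setting this to zero and multiplying by θ: 10θ² + 11θ − 8 = 0.
θ = (−11 + √(11² + 4·10·8)) / (2·10) = (−11 + √441) / 20 = (−11 + 21)/20 = 1/2.
ℓ''(θ) = −8/θ² − 10 < 0, confirming a maximum.

θ̂_MAP = 0.500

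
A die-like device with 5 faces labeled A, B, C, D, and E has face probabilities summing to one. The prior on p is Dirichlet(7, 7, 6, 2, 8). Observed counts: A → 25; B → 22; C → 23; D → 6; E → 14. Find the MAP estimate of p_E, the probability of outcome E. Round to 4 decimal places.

MAP estimate of p_E = 0.1826

The posterior is Dirichlet(αᵢ + nᵢ) = Dirichlet(32, 29, 29, 8, 22).
For a Dirichlet(a₁,…,a_K) with all aᵢ > 1, the mode has j-th component (aⱼ − 1)/(Σaᵢ − K).
Here Σaᵢ = 120 and K = 5, so p_E = (22 − 1)/(120 − 5) = 21/115 ≈ 0.1826.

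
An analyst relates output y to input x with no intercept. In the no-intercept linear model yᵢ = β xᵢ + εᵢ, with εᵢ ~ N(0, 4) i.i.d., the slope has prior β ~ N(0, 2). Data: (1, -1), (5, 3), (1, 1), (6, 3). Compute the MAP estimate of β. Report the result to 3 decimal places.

β̂_MAP = 0.508

log p(β | y) = −Σ(yᵢ − βxᵢ)²/(2·4) − β²/(2·2) + const.
Setting the derivative to zero: Σxᵢ(yᵢ − βxᵢ)/4 − β/2 = 0, so β = Σxᵢyᵢ / (Σxᵢ² + σ²/τ²).
Σxᵢyᵢ = 1·(-1) + 5·3 + 1·1 + 6·3 = 33; Σxᵢ² = 63; σ²/τ² = 2.
β̂_MAP = 33 / (63 + 2) = 33/65 ≈ 0.508.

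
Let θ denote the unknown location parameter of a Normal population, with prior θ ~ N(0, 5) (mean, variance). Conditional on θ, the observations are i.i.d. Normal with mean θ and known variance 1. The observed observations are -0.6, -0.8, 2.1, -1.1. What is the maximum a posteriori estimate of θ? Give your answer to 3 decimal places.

θ̂_MAP = -0.095

n = 4; x̄ = ((-0.6) + (-0.8) + 2.1 + (-1.1))/4 = -0.4/4 = -0.1.
For a Normal prior and Normal likelihood with known variance, the posterior is Normal; its mode equals its mean, the precision-weighted average.
Prior precision 1/σ₀² = 1/5 = 0.2; data precision n/σ² = 4/1 = 4.
θ̂ = (0.2·0 + 4·(-0.1)) / (0.2 + 4) = (-0.4)/4.2 = -2/21 ≈ -0.095.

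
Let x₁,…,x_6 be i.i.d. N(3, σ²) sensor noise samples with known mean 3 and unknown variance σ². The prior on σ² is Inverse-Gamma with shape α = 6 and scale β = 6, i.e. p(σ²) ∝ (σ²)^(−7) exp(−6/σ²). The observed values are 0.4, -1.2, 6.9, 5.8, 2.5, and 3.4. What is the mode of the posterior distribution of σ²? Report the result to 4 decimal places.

Sum of squared deviations about the known mean: SS = (0.4−3)² + (-1.2−3)² + (6.9−3)² + (5.8−3)² + (2.5−3)² + (3.4−3)² = 47.86.
The Normal likelihood contributes (σ²)^(−n/2) exp(−SS/(2σ²)), so the posterior is Inverse-Gamma(α + n/2, β + SS/2) = Inverse-Gamma(9, 29.93).
The mode of Inverse-Gamma(a, b) is b/(a+1) = 29.93/10 ≈ 2.9930.

σ̂²_MAP = 2.9930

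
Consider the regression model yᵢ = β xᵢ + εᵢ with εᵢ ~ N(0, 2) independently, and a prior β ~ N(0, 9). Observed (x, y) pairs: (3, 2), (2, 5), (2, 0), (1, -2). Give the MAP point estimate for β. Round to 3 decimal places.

β̂_MAP = 0.768

log p(β | y) = −Σ(yᵢ − βxᵢ)²/(2·2) − β²/(2·9) + const.
Setting the derivative to zero: Σxᵢ(yᵢ − βxᵢ)/2 − β/9 = 0, so β = Σxᵢyᵢ / (Σxᵢ² + σ²/τ²).
Σxᵢyᵢ = 3·2 + 2·5 + 2·0 + 1·(-2) = 14; Σxᵢ² = 18; σ²/τ² = 2/9.
β̂_MAP = 14 / (18 + 2/9) = 14/(164/9) = 63/82 ≈ 0.768.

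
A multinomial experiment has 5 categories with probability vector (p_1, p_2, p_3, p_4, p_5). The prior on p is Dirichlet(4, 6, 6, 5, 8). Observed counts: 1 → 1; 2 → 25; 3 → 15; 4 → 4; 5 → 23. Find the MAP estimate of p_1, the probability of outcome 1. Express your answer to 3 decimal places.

MAP estimate: 0.043

The posterior is Dirichlet(αᵢ + nᵢ) = Dirichlet(5, 31, 21, 9, 31).
For a Dirichlet(a₁,…,a_K) with all aᵢ > 1, the mode has j-th component (aⱼ − 1)/(Σaᵢ − K).
Here Σaᵢ = 97 and K = 5, so p_1 = (5 − 1)/(97 − 5) = 4/92 ≈ 0.043.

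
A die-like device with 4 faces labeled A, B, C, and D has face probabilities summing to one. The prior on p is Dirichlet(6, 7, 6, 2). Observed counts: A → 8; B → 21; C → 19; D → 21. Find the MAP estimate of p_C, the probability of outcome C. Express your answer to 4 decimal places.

The posterior is Dirichlet(αᵢ + nᵢ) = Dirichlet(14, 28, 25, 23).
For a Dirichlet(a₁,…,a_K) with all aᵢ > 1, the mode has j-th component (aⱼ − 1)/(Σaᵢ − K).
Here Σaᵢ = 90 and K = 4, so p_C = (25 − 1)/(90 − 4) = 24/86 ≈ 0.2791.

MAP estimate of p_C = 0.2791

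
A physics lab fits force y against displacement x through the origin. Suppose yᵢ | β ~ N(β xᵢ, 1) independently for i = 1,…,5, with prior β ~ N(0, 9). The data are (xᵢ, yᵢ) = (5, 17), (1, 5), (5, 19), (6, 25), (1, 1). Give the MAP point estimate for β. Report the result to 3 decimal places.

β̂_MAP = 3.813

log p(β | y) = −Σ(yᵢ − βxᵢ)²/(2·1) − β²/(2·9) + const.
Setting the derivative to zero: Σxᵢ(yᵢ − βxᵢ)/1 − β/9 = 0, so β = Σxᵢyᵢ / (Σxᵢ² + σ²/τ²).
Σxᵢyᵢ = 5·17 + 1·5 + 5·19 + 6·25 + 1·1 = 336; Σxᵢ² = 88; σ²/τ² = 1/9.
β̂_MAP = 336 / (88 + 1/9) = 336/(793/9) = 3024/793 ≈ 3.813.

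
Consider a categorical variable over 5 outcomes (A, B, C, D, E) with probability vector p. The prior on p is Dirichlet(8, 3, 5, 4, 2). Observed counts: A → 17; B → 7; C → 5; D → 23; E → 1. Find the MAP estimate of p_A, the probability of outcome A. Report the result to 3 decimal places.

MAP estimate of p_A = 0.343

The posterior is Dirichlet(αᵢ + nᵢ) = Dirichlet(25, 10, 10, 27, 3).
For a Dirichlet(a₁,…,a_K) with all aᵢ > 1, the mode has j-th component (aⱼ − 1)/(Σaᵢ − K).
Here Σaᵢ = 75 and K = 5, so p_A = (25 − 1)/(75 − 5) = 24/70 ≈ 0.343.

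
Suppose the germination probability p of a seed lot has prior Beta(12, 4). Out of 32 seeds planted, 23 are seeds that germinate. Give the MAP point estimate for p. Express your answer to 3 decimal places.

Prior: Beta(12, 4).
Data: 23 successes in 32 trials. The binomial likelihood contributes p^23(1−p)^9, so the posterior is Beta(12+23, 4+9) = Beta(35, 13).
For Beta(a, b) with a, b > 1 the mode is (a−1)/(a+b−2) = 34/46 ≈ 0.739.

p̂_MAP = 0.739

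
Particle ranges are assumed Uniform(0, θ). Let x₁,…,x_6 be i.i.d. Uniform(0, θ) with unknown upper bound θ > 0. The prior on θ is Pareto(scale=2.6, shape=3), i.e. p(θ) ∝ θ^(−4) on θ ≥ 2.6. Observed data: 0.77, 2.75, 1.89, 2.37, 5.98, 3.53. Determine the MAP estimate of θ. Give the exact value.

θ̂_MAP = 5.98

The Uniform(0, θ) likelihood is θ^(−n) for θ ≥ max(xᵢ), zero otherwise. Here max(xᵢ) = 5.98.
Posterior ∝ θ^(−4) · θ^(−6) = θ^(−10) on θ ≥ max(2.6, 5.98) = 5.98.
This density is strictly decreasing in θ, so the posterior mode lies at the lower boundary of the support.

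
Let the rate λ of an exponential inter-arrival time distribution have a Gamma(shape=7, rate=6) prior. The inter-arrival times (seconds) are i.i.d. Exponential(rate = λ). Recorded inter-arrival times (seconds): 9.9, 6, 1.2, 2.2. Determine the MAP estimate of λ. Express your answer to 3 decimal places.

λ̂_MAP = 0.395

The Exponential(rate=λ) likelihood is ∝ λ^n e^(−λΣtᵢ). Here n = 4 and Σtᵢ = 9.9 + 6 + 1.2 + 2.2 = 19.3.
Posterior ∝ λ^6e^(−6λ) · λ^4e^(−19.3λ) = λ^10e^(−25.3λ), i.e. Gamma(11, 25.3).
Mode = (a−1)/b = 10/25.3 ≈ 0.395.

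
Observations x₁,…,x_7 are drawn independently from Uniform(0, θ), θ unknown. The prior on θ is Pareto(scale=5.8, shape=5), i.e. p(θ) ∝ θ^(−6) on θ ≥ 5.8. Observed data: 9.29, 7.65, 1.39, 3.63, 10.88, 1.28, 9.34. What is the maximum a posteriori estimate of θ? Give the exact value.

The Uniform(0, θ) likelihood is θ^(−n) for θ ≥ max(xᵢ), zero otherwise. Here max(xᵢ) = 10.88.
Posterior ∝ θ^(−6) · θ^(−7) = θ^(−13) on θ ≥ max(5.8, 10.88) = 10.88.
This density is strictly decreasing in θ, so the posterior mode lies at the lower boundary of the support.

θ̂_MAP = 10.88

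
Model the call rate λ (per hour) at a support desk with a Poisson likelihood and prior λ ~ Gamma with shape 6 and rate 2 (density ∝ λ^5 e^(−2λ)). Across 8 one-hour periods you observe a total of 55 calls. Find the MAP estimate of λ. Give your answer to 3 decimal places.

Σxᵢ = 55, n = 8.
Posterior ∝ λ^5e^(−2λ) · λ^55e^(−8λ) = λ^60e^(−10λ), i.e. Gamma(shape=61, rate=10).
The mode of a Gamma(a, b) with a ≥ 1 (shape–rate) is (a−1)/b = 60/10 ≈ 6.000.

λ̂_MAP = 6.000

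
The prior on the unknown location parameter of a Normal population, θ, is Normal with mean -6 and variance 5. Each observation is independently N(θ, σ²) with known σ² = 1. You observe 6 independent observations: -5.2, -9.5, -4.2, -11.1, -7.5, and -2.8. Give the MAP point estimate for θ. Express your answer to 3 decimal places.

θ̂_MAP = -6.694

n = 6; x̄ = ((-5.2) + (-9.5) + (-4.2) + (-11.1) + (-7.5) + (-2.8))/6 = -40.3/6 = -403/60 ≈ -6.7167.
For a Normal prior and Normal likelihood with known variance, the posterior is Normal; its mode equals its mean, the precision-weighted average.
Prior precision 1/σ₀² = 1/5 = 0.2; data precision n/σ² = 6/1 = 6.
θ̂ = (0.2·(-6) + 6·(-403/60)) / (0.2 + 6) = (-41.5)/6.2 = -415/62 ≈ -6.694.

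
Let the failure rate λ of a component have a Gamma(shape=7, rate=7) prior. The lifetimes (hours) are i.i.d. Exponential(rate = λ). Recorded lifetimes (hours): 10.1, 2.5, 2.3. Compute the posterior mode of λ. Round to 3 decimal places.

The Exponential(rate=λ) likelihood is ∝ λ^n e^(−λΣtᵢ). Here n = 3 and Σtᵢ = 10.1 + 2.5 + 2.3 = 14.9.
Posterior ∝ λ^6e^(−7λ) · λ^3e^(−14.9λ) = λ^9e^(−21.9λ), i.e. Gamma(10, 21.9).
Mode = (a−1)/b = 9/21.9 ≈ 0.411.

λ̂_MAP = 0.411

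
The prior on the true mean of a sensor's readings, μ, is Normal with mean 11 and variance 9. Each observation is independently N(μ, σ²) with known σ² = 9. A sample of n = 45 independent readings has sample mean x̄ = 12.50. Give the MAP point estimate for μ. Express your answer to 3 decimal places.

μ̂_MAP = 12.467

n = 45, x̄ = 12.50.
For a Normal prior and Normal likelihood with known variance, the posterior is Normal; its mode equals its mean, the precision-weighted average.
Prior precision 1/σ₀² = 1/9; data precision n/σ² = 45/9 = 5.
μ̂ = ((1/9)·11 + 5·12.5) / (1/9 + 5) = (1147/18)/(46/9) = 1147/92 ≈ 12.467.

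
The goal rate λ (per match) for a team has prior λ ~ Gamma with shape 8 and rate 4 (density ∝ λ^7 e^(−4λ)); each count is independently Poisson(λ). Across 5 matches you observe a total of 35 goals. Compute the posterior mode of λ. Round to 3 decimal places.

λ̂_MAP = 4.667

Σxᵢ = 35, n = 5.
Posterior ∝ λ^7e^(−4λ) · λ^35e^(−5λ) = λ^42e^(−9λ), i.e. Gamma(shape=43, rate=9).
The mode of a Gamma(a, b) with a ≥ 1 (shape–rate) is (a−1)/b = 42/9 ≈ 4.667.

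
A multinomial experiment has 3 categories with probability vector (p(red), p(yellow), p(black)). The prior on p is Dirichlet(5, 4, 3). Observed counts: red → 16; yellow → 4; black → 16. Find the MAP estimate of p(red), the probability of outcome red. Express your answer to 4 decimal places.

The posterior is Dirichlet(αᵢ + nᵢ) = Dirichlet(21, 8, 19).
For a Dirichlet(a₁,…,a_K) with all aᵢ > 1, the mode has j-th component (aⱼ − 1)/(Σaᵢ − K).
Here Σaᵢ = 48 and K = 3, so p(red) = (21 − 1)/(48 − 3) = 20/45 ≈ 0.4444.

MAP estimate of p(red) = 0.4444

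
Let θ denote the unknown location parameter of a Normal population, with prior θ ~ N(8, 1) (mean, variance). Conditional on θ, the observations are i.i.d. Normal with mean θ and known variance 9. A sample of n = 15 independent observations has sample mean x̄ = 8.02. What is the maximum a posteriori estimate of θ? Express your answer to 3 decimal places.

n = 15, x̄ = 8.02.
For a Normal prior and Normal likelihood with known variance, the posterior is Normal; its mode equals its mean, the precision-weighted average.
Prior precision 1/σ₀² = 1/1 = 1; data precision n/σ² = 15/9 = 5/3.
θ̂ = (1·8 + (5/3)·8.02) / (1 + 5/3) = (641/30)/(8/3) = 8.0125 ≈ 8.013.

θ̂_MAP = 8.013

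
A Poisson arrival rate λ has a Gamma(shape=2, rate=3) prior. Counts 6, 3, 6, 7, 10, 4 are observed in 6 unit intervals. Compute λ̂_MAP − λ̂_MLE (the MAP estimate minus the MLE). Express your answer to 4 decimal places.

Σxᵢ = 36. Posterior is Gamma(38, 9); MAP = (38−1)/9 = 37/9 ≈ 4.11111.
MLE = x̄ = 36/6 ≈ 6.00000.
Difference = 37/9 − 36/6 = -17/9 ≈ -1.8889.

MAP − MLE = -1.8889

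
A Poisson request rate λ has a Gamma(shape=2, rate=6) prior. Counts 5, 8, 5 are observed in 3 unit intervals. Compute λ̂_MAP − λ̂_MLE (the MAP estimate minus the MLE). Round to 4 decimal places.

MAP − MLE = -3.8889

Σxᵢ = 18. Posterior is Gamma(20, 9); MAP = (20−1)/9 = 19/9 ≈ 2.11111.
MLE = x̄ = 18/3 ≈ 6.00000.
Difference = 19/9 − 18/3 = -35/9 ≈ -3.8889.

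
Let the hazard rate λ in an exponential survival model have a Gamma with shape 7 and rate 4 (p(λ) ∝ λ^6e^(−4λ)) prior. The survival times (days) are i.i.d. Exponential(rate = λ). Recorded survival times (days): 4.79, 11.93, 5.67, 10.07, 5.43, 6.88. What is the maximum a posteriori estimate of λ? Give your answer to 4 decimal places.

The Exponential(rate=λ) likelihood is ∝ λ^n e^(−λΣtᵢ). Here n = 6 and Σtᵢ = 4.79 + 11.93 + 5.67 + 10.07 + 5.43 + 6.88 = 44.77.
Posterior ∝ λ^6e^(−4λ) · λ^6e^(−44.77λ) = λ^12e^(−48.77λ), i.e. Gamma(13, 48.77).
Mode = (a−1)/b = 12/48.77 ≈ 0.2461.

λ̂_MAP = 0.2461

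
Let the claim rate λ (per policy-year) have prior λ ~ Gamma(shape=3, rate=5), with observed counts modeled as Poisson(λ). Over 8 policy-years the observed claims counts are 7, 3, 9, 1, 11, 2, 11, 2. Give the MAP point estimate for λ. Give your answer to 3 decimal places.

λ̂_MAP = 3.692

Σxᵢ = 7+3+9+1+11+2+11+2 = 46, with n = 8.
Posterior ∝ λ^2e^(−5λ) · λ^46e^(−8λ) = λ^48e^(−13λ), i.e. Gamma(shape=49, rate=13).
The mode of a Gamma(a, b) with a ≥ 1 (shape–rate) is (a−1)/b = 48/13 ≈ 3.692.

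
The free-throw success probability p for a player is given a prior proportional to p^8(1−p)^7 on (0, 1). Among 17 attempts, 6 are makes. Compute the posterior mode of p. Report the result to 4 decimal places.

p̂_MAP = 0.4375

The prior density ∝ p^8(1−p)^7 is the kernel of Beta(9, 8).
Data: 6 successes in 17 trials. The binomial likelihood contributes p^6(1−p)^11, so the posterior is Beta(9+6, 8+11) = Beta(15, 19).
For Beta(a, b) with a, b > 1 the mode is (a−1)/(a+b−2) = 14/32 ≈ 0.4375.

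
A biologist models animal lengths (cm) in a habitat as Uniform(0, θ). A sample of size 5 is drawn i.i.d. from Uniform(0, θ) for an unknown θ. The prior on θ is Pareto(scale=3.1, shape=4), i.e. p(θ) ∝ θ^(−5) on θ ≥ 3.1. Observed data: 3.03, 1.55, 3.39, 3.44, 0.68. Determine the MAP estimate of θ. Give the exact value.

The Uniform(0, θ) likelihood is θ^(−n) for θ ≥ max(xᵢ), zero otherwise. Here max(xᵢ) = 3.44.
Posterior ∝ θ^(−5) · θ^(−5) = θ^(−10) on θ ≥ max(3.1, 3.44) = 3.44.
This density is strictly decreasing in θ, so the posterior mode lies at the lower boundary of the support.

θ̂_MAP = 3.44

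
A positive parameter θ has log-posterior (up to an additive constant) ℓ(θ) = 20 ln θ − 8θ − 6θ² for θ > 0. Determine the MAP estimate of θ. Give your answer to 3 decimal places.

ℓ'(θ) = 20/θ − 8 − 12θ. Setting this to zero and multiplying by θ: 12θ² + 8θ − 20 = 0.
θ = (−8 + √(8² + 4·12·20)) / (2·12) = (−8 + √1024) / 24 = (−8 + 32)/24 = 1.
ℓ''(θ) = −20/θ² − 12 < 0, confirming a maximum.

θ̂_MAP = 1.000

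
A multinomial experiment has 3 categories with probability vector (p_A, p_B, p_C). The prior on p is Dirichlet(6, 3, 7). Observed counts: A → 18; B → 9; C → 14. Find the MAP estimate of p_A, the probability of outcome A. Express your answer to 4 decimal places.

MAP estimate of p_A = 0.4259

The posterior is Dirichlet(αᵢ + nᵢ) = Dirichlet(24, 12, 21).
For a Dirichlet(a₁,…,a_K) with all aᵢ > 1, the mode has j-th component (aⱼ − 1)/(Σaᵢ − K).
Here Σaᵢ = 57 and K = 3, so p_A = (24 − 1)/(57 − 3) = 23/54 ≈ 0.4259.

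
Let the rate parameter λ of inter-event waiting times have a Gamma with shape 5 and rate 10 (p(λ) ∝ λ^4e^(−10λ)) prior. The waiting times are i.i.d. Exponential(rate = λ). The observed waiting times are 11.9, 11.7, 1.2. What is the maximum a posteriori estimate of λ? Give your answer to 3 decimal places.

λ̂_MAP = 0.201

The Exponential(rate=λ) likelihood is ∝ λ^n e^(−λΣtᵢ). Here n = 3 and Σtᵢ = 11.9 + 11.7 + 1.2 = 24.8.
Posterior ∝ λ^4e^(−10λ) · λ^3e^(−24.8λ) = λ^7e^(−34.8λ), i.e. Gamma(8, 34.8).
Mode = (a−1)/b = 7/34.8 ≈ 0.201.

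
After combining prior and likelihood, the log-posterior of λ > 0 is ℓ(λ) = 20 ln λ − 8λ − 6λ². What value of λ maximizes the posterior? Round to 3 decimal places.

ℓ'(λ) = 20/λ − 8 − 12λ. Setting this to zero and multiplying by λ: 12λ² + 8λ − 20 = 0.
λ = (−8 + √(8² + 4·12·20)) / (2·12) = (−8 + √1024) / 24 = (−8 + 32)/24 = 1.
ℓ''(λ) = −20/λ² − 12 < 0, confirming a maximum.

λ̂_MAP = 1.000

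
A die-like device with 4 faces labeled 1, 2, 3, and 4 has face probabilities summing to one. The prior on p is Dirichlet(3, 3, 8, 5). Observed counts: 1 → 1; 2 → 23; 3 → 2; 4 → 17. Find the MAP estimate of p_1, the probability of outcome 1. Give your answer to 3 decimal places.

MAP estimate: 0.052

The posterior is Dirichlet(αᵢ + nᵢ) = Dirichlet(4, 26, 10, 22).
For a Dirichlet(a₁,…,a_K) with all aᵢ > 1, the mode has j-th component (aⱼ − 1)/(Σaᵢ − K).
Here Σaᵢ = 62 and K = 4, so p_1 = (4 − 1)/(62 − 4) = 3/58 ≈ 0.052.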